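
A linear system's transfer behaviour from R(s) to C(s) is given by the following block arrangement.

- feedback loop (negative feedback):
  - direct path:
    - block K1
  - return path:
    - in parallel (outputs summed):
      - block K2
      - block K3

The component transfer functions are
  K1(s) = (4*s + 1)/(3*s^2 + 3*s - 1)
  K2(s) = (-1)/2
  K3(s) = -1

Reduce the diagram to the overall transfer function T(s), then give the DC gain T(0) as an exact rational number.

1. parallel reduction of K2, K3, giving (-3)/2
2. feedback reduction of K1, (K2+K3), giving (8*s + 2)/(6*s^2 - 6*s - 5)
DC gain: substitute s = 0 into T(s) from step 2: T(0) = 2/(-5) = -2/5.

Final answer: -2/5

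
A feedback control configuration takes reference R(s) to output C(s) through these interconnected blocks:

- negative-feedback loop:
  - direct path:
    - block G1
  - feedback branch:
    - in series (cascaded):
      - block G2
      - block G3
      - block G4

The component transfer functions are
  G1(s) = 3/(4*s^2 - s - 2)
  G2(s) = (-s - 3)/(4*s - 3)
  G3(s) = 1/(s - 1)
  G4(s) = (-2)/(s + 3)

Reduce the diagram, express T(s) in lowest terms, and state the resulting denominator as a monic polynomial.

Answer: s^4 - 2*s^3 + 11*s^2/16 + 11*s/16

Working:
(1) combine G2, G3, G4 in series = 2/(4*s^2 - 7*s + 3)
(2) collapse the loop (G1 forward, (G2*G3*G4) return) = (12*s^2 - 21*s + 9)/(16*s^4 - 32*s^3 + 11*s^2 + 11*s)
T(s) is the step-2 result (common factors already cancelled). Leading coefficient of the denominator: 16. Divide through by 16 for the monic polynomial.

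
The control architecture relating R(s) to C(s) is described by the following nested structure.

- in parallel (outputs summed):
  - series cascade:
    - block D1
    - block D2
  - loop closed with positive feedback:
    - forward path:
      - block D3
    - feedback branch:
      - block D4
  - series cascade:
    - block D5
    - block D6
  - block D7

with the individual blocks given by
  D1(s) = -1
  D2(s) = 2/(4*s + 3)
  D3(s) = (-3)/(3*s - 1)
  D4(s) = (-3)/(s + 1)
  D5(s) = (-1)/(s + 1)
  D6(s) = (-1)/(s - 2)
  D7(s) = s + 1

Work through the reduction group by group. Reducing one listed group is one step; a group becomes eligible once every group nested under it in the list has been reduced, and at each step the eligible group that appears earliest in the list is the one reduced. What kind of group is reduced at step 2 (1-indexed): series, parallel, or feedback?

Step 1: reduce the series chain D1, D2
Step 2: feedback reduction of D3, D4
Step 3: reduce the series chain D5, D6
Step 4: parallel reduction of (D1*D2), [D3/(1-D3*D4)], (D5*D6), D7
Step 2: feedback.

Hence the answer: feedback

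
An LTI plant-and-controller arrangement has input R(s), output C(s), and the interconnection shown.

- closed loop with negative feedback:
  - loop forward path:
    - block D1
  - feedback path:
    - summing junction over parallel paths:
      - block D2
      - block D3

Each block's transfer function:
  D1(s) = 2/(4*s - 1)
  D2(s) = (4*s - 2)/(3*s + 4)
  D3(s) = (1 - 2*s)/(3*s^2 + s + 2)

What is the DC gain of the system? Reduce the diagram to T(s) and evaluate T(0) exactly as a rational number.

First reduce the diagram to T(s).

[1] add D2, D3 (parallel); result (12*s^3 - 8*s^2 + s)/(9*s^3 + 15*s^2 + 10*s + 8)
[2] close the feedback loop around D1, (D2+D3); result (18*s^3 + 30*s^2 + 20*s + 16)/(36*s^4 + 75*s^3 + 9*s^2 + 24*s - 8)
DC gain: substitute s = 0 into T(s) from step 2: T(0) = 16/(-8) = -2.

Answer: -2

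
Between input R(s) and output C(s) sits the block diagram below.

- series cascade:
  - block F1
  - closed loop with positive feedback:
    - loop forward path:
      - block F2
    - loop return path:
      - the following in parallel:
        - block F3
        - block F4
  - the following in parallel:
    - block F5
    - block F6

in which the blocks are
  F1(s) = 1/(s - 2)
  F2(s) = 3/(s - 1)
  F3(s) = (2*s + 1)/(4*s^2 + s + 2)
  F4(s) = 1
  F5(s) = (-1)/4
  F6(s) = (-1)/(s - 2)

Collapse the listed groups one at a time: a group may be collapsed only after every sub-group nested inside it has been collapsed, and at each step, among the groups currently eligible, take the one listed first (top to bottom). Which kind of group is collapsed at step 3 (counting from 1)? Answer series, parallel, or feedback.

[1] sum the parallel branches F3, F4
[2] close the feedback loop around F2, (F3+F4)
[3] reduce the parallel group F5, F6
[4] series reduction of F1, [F2/(1-F2*(F3+F4))], (F5+F6)
The group at step 3 is a parallel group.

Therefore the answer is parallel.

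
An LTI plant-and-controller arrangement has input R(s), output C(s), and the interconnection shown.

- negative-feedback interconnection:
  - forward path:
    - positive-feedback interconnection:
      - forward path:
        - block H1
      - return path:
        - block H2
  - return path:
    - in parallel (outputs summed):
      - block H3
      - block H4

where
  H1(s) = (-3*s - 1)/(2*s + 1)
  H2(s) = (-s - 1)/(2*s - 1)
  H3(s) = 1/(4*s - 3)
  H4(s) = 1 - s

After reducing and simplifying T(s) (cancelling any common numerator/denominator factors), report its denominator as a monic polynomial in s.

Reducing step by step:

[1] close the feedback loop around H1, H2 -> (-6*s^2 + s + 1)/(s^2 - 4*s - 2)
[2] add H3, H4 (parallel) -> (-4*s^2 + 7*s - 2)/(4*s - 3)
[3] close the feedback loop around [H1/(1-H1*H2)], (H3+H4) -> (-24*s^3 + 22*s^2 + s - 3)/(24*s^4 - 42*s^3 - 4*s^2 + 9*s + 4)
The result of step 3 is T(s) in lowest terms. Its denominator has leading coefficient 24; dividing the denominator through by 24 makes it monic.

Answer: s^4 - 7*s^3/4 - s^2/6 + 3*s/8 + 1/6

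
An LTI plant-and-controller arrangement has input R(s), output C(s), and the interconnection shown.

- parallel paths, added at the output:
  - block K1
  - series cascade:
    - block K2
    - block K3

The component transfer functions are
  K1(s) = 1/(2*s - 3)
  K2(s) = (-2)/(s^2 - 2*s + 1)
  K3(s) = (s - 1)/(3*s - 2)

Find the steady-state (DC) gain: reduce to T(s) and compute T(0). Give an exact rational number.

Reducing step by step:

Step 1. series reduction of K2, K3; result (-2)/(3*s^2 - 5*s + 2)
Step 2. parallel reduction of K1, (K2*K3); result (3*s^2 - 9*s + 8)/(6*s^3 - 19*s^2 + 19*s - 6)
The step-2 result is T(s). Setting s = 0: T(0) = 8/(-6) = -4/3.

Answer: -4/3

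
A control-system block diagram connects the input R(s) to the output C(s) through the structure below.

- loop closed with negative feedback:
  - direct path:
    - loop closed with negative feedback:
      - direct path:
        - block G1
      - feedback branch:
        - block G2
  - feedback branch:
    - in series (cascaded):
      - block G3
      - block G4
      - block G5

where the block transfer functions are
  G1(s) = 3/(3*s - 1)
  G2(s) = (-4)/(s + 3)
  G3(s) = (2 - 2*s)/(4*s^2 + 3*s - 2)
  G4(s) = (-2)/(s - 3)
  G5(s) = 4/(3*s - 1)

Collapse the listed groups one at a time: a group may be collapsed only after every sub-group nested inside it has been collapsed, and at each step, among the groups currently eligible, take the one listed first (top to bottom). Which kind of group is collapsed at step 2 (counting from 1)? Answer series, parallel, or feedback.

Reducing step by step:

Step 1 - close the feedback loop around G1, G2
Step 2 - combine G3, G4, G5 in series
Step 3 - collapse the loop ([G1/(1+G1*G2)] forward, (G3*G4*G5) return)
So the answer for step 2 is series.

Answer: series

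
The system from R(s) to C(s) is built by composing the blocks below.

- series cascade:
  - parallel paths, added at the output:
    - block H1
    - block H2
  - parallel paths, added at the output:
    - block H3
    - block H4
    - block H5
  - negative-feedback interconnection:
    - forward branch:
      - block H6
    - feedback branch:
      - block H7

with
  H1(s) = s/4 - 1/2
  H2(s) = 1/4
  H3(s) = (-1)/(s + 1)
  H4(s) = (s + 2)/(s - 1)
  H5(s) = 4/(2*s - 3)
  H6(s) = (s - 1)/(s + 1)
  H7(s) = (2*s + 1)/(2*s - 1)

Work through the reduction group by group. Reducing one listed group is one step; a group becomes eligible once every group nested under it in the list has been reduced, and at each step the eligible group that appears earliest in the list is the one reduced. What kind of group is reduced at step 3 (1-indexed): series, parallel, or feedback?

Answer: feedback

Working:
Step 1 - combine H1, H2 in parallel
Step 2 - combine H3, H4, H5 in parallel
Step 3 - feedback reduction of H6, H7
Step 4 - multiply (H1+H2), (H3+H4+H5), [H6/(1+H6*H7)] (series)
At step 3 the group reduced is feedback.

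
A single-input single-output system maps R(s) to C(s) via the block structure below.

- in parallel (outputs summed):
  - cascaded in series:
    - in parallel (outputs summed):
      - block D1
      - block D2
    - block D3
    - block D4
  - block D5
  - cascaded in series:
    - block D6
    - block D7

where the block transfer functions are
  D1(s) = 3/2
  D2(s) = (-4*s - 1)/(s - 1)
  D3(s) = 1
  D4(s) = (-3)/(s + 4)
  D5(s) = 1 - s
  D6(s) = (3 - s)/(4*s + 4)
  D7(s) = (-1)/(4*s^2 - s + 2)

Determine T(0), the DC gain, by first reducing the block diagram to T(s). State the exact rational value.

1. parallel reduction of D1, D2 = (-5*s - 5)/(2*s - 2)
2. combine (D1+D2), D3, D4 in series = (15*s + 15)/(2*s^2 + 6*s - 8)
3. reduce the series chain D6, D7 = (s - 3)/(16*s^3 + 12*s^2 + 4*s + 8)
4. parallel reduction of ((D1+D2)*D3*D4), D5, (D6*D7) = (-16*s^6 - 44*s^5 + 204*s^4 + 215*s^3 + 84*s^2 + 117*s + 40)/(16*s^5 + 60*s^4 - 24*s^3 - 28*s^2 + 8*s - 32)
Step 4 gives the overall T(s). Then T(0) = 40/(-32) = -5/4.

Therefore the answer is -5/4.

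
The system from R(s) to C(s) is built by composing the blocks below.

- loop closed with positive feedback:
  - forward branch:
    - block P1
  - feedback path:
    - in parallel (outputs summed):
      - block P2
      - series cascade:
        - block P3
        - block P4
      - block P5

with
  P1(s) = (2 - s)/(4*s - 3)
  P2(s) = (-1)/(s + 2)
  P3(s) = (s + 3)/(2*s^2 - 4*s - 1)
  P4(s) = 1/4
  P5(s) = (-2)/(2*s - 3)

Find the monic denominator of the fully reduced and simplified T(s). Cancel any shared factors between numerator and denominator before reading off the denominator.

The answer is s^5 - 87*s^4/32 - 93*s^3/64 + 487*s^2/64 - 63*s/16 - 11/16.

Reasoning:
Step 1 - multiply P3, P4 (series), giving (s + 3)/(8*s^2 - 16*s - 4)
Step 2 - reduce the parallel group P2, (P3*P4), P5, giving (-30*s^3 + 63*s^2 + 29*s - 14)/(16*s^4 - 24*s^3 - 72*s^2 + 92*s + 24)
Step 3 - apply the feedback formula to P1, (P2+(P3*P4)+P5), giving (-16*s^5 + 56*s^4 + 24*s^3 - 236*s^2 + 160*s + 48)/(64*s^5 - 174*s^4 - 93*s^3 + 487*s^2 - 252*s - 44)
Step 3 gives the fully reduced T(s), with no common factor left to cancel. The denominator's leading coefficient is 64, so divide each of its coefficients by 64 to get the monic form.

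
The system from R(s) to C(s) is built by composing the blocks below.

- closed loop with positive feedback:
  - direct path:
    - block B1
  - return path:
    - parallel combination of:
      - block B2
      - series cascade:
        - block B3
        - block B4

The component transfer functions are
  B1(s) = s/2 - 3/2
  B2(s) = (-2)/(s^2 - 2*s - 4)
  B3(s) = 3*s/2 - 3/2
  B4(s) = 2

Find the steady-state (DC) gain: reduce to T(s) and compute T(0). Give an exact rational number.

(1) series reduction of B3, B4; result 3*s - 3
(2) parallel reduction of B2, (B3*B4); result (3*s^3 - 9*s^2 - 6*s + 10)/(s^2 - 2*s - 4)
(3) feedback reduction of B1, (B2+(B3*B4)); result (-s^3 + 5*s^2 - 2*s - 12)/(3*s^4 - 18*s^3 + 19*s^2 + 32*s - 22)
That last expression is T(s); at s = 0 only the constant terms survive, so T(0) = -12/(-22) = 6/11.

Hence the answer: 6/11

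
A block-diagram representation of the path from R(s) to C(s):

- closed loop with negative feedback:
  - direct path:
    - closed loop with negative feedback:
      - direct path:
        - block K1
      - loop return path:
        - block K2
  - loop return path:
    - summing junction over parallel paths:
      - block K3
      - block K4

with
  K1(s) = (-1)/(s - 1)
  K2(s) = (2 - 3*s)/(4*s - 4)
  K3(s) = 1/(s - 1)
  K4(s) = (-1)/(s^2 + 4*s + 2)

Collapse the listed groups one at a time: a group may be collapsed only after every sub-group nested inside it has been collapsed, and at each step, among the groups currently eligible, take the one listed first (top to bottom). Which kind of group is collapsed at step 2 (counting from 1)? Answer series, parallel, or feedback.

Step 1: reduce the feedback loop with forward K1 and return K2
Step 2: reduce the parallel group K3, K4
Step 3: collapse the loop ([K1/(1+K1*K2)] forward, (K3+K4) return)
At step 2 the group reduced is parallel.

Answer: parallel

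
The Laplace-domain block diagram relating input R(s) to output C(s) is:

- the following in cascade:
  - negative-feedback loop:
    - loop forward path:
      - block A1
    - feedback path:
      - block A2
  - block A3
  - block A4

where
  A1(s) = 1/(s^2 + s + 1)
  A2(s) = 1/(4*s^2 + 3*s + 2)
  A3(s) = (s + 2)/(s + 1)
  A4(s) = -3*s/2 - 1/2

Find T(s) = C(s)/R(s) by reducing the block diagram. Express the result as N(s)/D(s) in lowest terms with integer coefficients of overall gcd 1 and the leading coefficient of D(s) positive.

Step 1 - feedback reduction of A1, A2 -> (4*s^2 + 3*s + 2)/(4*s^4 + 7*s^3 + 9*s^2 + 5*s + 3)
Step 2 - series reduction of [A1/(1+A1*A2)], A3, A4, which is the overall transfer function T(s) = C(s)/R(s) in lowest terms

Answer: (-12*s^4 - 37*s^3 - 35*s^2 - 20*s - 4)/(8*s^5 + 22*s^4 + 32*s^3 + 28*s^2 + 16*s + 6)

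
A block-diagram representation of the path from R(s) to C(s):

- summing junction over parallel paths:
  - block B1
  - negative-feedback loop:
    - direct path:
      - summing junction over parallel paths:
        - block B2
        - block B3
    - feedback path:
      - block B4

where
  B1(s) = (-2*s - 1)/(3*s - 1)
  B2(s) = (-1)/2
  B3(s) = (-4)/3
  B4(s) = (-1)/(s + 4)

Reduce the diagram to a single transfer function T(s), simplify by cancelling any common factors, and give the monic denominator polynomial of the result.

[1] add B2, B3 (parallel) = (-11)/6
[2] reduce the feedback loop with forward (B2+B3) and return B4 = (-11*s - 44)/(6*s + 35)
[3] parallel reduction of B1, [(B2+B3)/(1+(B2+B3)*B4)] = (-45*s^2 - 197*s + 9)/(18*s^2 + 99*s - 35)
That last expression is T(s), already simplified. Scaling its denominator by 1/18 (the reciprocal of the leading coefficient) yields the monic denominator.

Hence the answer: s^2 + 11*s/2 - 35/18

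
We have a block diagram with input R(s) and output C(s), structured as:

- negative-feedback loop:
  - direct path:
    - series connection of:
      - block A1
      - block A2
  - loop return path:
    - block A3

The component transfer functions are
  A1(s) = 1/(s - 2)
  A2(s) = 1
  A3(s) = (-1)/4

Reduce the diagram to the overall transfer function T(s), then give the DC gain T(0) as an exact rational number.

First reduce the diagram to T(s).

Step 1 - reduce the series chain A1, A2, giving 1/(s - 2)
Step 2 - apply the feedback formula to (A1*A2), A3, giving 4/(4*s - 9)
Step 2 gives the overall T(s). Then T(0) = 4/(-9) = -4/9.

Answer: -4/9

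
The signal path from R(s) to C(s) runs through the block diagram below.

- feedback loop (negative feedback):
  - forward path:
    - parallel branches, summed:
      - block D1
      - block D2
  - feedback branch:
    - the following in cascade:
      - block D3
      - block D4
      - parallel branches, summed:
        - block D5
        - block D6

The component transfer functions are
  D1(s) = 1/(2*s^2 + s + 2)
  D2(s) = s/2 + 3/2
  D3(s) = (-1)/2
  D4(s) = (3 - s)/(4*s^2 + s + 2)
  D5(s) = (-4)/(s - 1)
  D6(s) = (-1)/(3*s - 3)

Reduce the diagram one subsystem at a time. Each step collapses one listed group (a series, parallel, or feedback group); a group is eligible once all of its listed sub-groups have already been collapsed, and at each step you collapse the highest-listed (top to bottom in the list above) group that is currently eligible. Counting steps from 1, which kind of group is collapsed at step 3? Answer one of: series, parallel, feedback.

The answer is series.

Reasoning:
[1] combine D1, D2 in parallel
[2] combine D5, D6 in parallel
[3] cascade D3, D4, (D5+D6)
[4] apply the feedback formula to (D1+D2), (D3*D4*(D5+D6))
Step 3: series.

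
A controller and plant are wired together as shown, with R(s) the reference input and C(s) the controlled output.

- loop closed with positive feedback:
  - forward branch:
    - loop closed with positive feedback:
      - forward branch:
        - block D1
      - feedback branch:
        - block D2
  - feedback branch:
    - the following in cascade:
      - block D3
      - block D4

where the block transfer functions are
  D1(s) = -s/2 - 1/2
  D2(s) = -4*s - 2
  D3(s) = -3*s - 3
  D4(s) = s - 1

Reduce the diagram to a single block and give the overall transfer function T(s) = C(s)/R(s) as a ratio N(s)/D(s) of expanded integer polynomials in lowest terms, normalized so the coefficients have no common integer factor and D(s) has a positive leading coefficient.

First reduce the diagram to T(s).

Step 1 - collapse the loop (D1 forward, D2 return) gives (s + 1)/(4*s^2 + 6*s)
Step 2 - combine D3, D4 in series gives 3 - 3*s^2
Step 3 - collapse the loop ([D1/(1-D1*D2)] forward, (D3*D4) return) - this is the overall T(s), already in the required normalized form

Answer: (s + 1)/(3*s^3 + 7*s^2 + 3*s - 3)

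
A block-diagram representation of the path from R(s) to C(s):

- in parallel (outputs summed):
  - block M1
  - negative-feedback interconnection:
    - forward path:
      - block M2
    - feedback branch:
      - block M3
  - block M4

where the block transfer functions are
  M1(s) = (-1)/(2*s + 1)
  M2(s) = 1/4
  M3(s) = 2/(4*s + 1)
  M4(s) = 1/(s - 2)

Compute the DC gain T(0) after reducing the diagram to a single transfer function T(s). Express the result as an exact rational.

[1] close the feedback loop around M2, M3: (4*s + 1)/(16*s + 6)
[2] add M1, [M2/(1+M2*M3)], M4 (parallel): (8*s^3 + 6*s^2 + 43*s + 16)/(32*s^3 - 36*s^2 - 50*s - 12)
That last expression is T(s); at s = 0 only the constant terms survive, so T(0) = 16/(-12) = -4/3.

Answer: -4/3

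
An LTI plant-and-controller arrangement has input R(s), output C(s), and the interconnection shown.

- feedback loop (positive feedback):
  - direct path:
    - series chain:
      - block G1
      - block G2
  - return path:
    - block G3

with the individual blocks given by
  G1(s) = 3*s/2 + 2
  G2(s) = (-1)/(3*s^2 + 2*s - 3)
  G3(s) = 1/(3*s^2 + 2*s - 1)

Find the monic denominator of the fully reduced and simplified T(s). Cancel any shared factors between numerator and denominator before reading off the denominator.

First reduce the diagram to T(s).

[1] series reduction of G1, G2 = (-3*s - 4)/(6*s^2 + 4*s - 6)
[2] reduce the feedback loop with forward (G1*G2) and return G3 = (-9*s^3 - 18*s^2 - 5*s + 4)/(18*s^4 + 24*s^3 - 16*s^2 - 13*s + 10)
T(s) is the step-2 result (common factors already cancelled). Leading coefficient of the denominator: 18. Divide through by 18 for the monic polynomial.

Answer: s^4 + 4*s^3/3 - 8*s^2/9 - 13*s/18 + 5/9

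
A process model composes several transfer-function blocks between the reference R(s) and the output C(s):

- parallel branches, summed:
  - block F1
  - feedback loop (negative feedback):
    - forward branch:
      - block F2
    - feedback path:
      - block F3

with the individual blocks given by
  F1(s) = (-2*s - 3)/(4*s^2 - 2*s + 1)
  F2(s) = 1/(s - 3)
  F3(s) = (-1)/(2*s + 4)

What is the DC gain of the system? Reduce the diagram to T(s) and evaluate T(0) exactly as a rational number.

First reduce the diagram to T(s).

Step 1: collapse the loop (F2 forward, F3 return) = (2*s + 4)/(2*s^2 - 2*s - 13)
Step 2: sum the parallel branches F1, [F2/(1+F2*F3)] = (4*s^3 + 10*s^2 + 26*s + 43)/(8*s^4 - 12*s^3 - 46*s^2 + 24*s - 13)
That last expression is T(s); at s = 0 only the constant terms survive, so T(0) = 43/(-13) = -43/13.

Answer: -43/13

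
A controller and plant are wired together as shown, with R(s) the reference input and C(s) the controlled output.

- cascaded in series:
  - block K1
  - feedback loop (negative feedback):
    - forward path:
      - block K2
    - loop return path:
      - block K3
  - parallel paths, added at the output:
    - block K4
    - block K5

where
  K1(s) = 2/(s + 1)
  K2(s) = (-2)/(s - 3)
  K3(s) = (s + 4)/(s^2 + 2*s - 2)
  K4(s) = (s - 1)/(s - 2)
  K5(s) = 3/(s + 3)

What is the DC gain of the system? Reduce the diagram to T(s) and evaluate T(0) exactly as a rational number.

Reducing step by step:

Step 1: collapse the loop (K2 forward, K3 return): (-2*s^2 - 4*s + 4)/(s^3 - s^2 - 10*s - 2)
Step 2: add K4, K5 (parallel): (s^2 + 5*s - 9)/(s^2 + s - 6)
Step 3: series reduction of K1, [K2/(1+K2*K3)], (K4+K5): (-4*s^4 - 28*s^3 + 4*s^2 + 112*s - 72)/(s^6 + s^5 - 17*s^4 - 23*s^3 + 52*s^2 + 70*s + 12)
Step 3 gives the overall T(s). Then T(0) = -72/12 = -6.

Answer: -6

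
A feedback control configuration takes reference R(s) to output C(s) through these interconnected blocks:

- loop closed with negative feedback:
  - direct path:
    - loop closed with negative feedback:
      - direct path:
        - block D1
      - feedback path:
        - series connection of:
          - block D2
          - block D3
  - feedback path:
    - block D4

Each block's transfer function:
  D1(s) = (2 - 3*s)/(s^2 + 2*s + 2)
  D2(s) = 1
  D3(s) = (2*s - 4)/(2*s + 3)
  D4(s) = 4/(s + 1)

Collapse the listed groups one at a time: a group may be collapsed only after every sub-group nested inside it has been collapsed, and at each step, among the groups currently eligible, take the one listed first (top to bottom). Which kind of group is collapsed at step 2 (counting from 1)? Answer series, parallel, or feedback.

Step 1. series reduction of D2, D3
Step 2. collapse the loop (D1 forward, (D2*D3) return)
Step 3. close the feedback loop around [D1/(1+D1*(D2*D3))], D4
The group at step 2 is a feedback group.

Answer: feedback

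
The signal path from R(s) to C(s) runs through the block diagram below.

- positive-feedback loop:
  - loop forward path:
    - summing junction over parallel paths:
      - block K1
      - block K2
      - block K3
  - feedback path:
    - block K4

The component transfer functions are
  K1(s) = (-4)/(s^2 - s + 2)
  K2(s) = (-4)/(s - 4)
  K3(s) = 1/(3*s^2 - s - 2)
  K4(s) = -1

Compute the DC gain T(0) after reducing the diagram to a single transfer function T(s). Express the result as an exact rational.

Answer: 3

Working:
Step 1. combine K1, K2, K3 in parallel -> (-12*s^4 + 5*s^3 + 27*s^2 - 2*s - 24)/(3*s^5 - 16*s^4 + 21*s^3 - 20*s^2 - 4*s + 16)
Step 2. reduce the feedback loop with forward (K1+K2+K3) and return K4 -> (-12*s^4 + 5*s^3 + 27*s^2 - 2*s - 24)/(3*s^5 - 28*s^4 + 26*s^3 + 7*s^2 - 6*s - 8)
Step 2 gives the overall T(s). Then T(0) = -24/(-8) = 3.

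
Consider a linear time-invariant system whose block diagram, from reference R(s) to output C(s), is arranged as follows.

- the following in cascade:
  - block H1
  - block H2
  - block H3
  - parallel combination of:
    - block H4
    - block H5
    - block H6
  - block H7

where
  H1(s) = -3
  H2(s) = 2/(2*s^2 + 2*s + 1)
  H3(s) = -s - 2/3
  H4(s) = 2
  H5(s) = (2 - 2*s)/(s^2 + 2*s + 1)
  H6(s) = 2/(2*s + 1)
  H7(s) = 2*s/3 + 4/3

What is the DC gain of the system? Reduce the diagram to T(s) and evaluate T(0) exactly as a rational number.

1. sum the parallel branches H4, H5, H6; result (4*s^3 + 8*s^2 + 14*s + 6)/(2*s^3 + 5*s^2 + 4*s + 1)
2. reduce the series chain H1, H2, H3, (H4+H5+H6), H7; result (48*s^5 + 224*s^4 + 488*s^3 + 648*s^2 + 416*s + 96)/(12*s^5 + 42*s^4 + 60*s^3 + 45*s^2 + 18*s + 3)
Step 2 gives the overall T(s). Then T(0) = 96/3 = 32.

Hence the answer: 32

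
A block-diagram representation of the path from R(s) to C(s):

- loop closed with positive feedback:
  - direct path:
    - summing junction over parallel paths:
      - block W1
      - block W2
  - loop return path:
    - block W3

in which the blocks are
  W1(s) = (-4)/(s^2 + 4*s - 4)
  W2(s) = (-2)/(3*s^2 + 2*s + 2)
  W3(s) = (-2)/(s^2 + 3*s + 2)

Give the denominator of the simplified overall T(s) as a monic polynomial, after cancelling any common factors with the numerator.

Step 1 - sum the parallel branches W1, W2 = (-14*s^2 - 16*s)/(3*s^4 + 14*s^3 - 2*s^2 - 8)
Step 2 - feedback reduction of (W1+W2), W3 = (-14*s^4 - 58*s^3 - 76*s^2 - 32*s)/(3*s^6 + 23*s^5 + 46*s^4 + 22*s^3 - 40*s^2 - 56*s - 16)
The result of step 2 is T(s) in lowest terms. Its denominator has leading coefficient 3; dividing the denominator through by 3 makes it monic.

Answer: s^6 + 23*s^5/3 + 46*s^4/3 + 22*s^3/3 - 40*s^2/3 - 56*s/3 - 16/3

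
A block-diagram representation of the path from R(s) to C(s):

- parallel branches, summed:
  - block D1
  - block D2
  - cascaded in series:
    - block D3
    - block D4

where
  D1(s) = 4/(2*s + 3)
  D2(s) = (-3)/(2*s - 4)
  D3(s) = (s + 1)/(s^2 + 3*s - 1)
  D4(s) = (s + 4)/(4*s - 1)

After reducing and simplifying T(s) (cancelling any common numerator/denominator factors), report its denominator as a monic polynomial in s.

Reducing step by step:

(1) multiply D3, D4 (series): (s^2 + 5*s + 4)/(4*s^3 + 11*s^2 - 7*s + 1)
(2) parallel reduction of D1, D2, (D3*D4): (12*s^4 - 60*s^3 - 295*s^2 + 109*s - 73)/(16*s^5 + 36*s^4 - 98*s^3 - 114*s^2 + 82*s - 12)
The result of step 2 is T(s) in lowest terms. Its denominator has leading coefficient 16; dividing the denominator through by 16 makes it monic.

Answer: s^5 + 9*s^4/4 - 49*s^3/8 - 57*s^2/8 + 41*s/8 - 3/4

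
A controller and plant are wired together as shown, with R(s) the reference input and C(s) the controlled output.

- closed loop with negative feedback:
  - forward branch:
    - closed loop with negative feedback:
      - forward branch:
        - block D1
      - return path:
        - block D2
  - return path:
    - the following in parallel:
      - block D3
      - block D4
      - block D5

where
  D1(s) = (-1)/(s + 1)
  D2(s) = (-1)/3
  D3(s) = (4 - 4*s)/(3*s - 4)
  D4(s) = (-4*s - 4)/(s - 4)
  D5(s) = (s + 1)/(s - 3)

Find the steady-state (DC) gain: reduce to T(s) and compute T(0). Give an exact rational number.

The answer is -3/5.

Reasoning:
Step 1: feedback reduction of D1, D2 = (-3)/(3*s + 4)
Step 2: sum the parallel branches D3, D4, D5 = (-13*s^3 + 59*s^2 - 72*s + 16)/(3*s^3 - 25*s^2 + 64*s - 48)
Step 3: reduce the feedback loop with forward [D1/(1+D1*D2)] and return (D3+D4+D5) = (-9*s^3 + 75*s^2 - 192*s + 144)/(9*s^4 - 24*s^3 - 85*s^2 + 328*s - 240)
DC gain: substitute s = 0 into T(s) from step 3: T(0) = 144/(-240) = -3/5.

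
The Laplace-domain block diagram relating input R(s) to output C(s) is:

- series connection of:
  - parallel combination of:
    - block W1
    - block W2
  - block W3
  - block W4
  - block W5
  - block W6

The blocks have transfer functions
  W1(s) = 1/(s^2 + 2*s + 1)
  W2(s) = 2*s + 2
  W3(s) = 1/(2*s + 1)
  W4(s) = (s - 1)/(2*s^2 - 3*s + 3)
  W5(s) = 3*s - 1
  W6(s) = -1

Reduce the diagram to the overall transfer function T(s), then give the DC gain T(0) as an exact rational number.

First reduce the diagram to T(s).

1. combine W1, W2 in parallel = (2*s^3 + 6*s^2 + 6*s + 3)/(s^2 + 2*s + 1)
2. multiply (W1+W2), W3, W4, W5, W6 (series) = (-6*s^5 - 10*s^4 + 4*s^3 + 9*s^2 + 6*s - 3)/(4*s^5 + 4*s^4 - s^3 + 5*s^2 + 9*s + 3)
That last expression is T(s); at s = 0 only the constant terms survive, so T(0) = -3/3 = -1.

Answer: -1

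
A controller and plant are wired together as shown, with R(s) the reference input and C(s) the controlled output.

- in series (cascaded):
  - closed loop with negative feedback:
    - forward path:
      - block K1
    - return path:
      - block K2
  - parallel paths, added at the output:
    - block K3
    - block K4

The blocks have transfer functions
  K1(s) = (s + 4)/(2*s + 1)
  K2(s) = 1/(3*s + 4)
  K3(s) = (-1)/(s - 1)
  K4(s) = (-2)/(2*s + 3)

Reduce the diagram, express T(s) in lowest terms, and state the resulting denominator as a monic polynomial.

Reducing step by step:

1. reduce the feedback loop with forward K1 and return K2, giving (3*s^2 + 16*s + 16)/(6*s^2 + 12*s + 8)
2. sum the parallel branches K3, K4, giving (-4*s - 1)/(2*s^2 + s - 3)
3. reduce the series chain [K1/(1+K1*K2)], (K3+K4), giving (-12*s^3 - 67*s^2 - 80*s - 16)/(12*s^4 + 30*s^3 + 10*s^2 - 28*s - 24)
No further cancellation is possible in the step-3 result, so that is T(s). Its denominator becomes monic after dividing by the leading coefficient 12.

Answer: s^4 + 5*s^3/2 + 5*s^2/6 - 7*s/3 - 2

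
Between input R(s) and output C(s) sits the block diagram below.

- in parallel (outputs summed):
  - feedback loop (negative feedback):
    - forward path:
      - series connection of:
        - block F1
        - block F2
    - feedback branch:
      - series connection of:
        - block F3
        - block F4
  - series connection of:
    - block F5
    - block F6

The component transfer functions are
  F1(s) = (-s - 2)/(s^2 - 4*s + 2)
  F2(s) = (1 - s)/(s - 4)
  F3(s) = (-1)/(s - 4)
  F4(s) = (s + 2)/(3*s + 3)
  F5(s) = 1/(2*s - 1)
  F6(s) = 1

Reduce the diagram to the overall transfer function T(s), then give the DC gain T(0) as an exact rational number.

Answer: -19/25

Working:
Step 1 - series reduction of F1, F2; result (s^2 + s - 2)/(s^3 - 8*s^2 + 18*s - 8)
Step 2 - combine F3, F4 in series; result (-s - 2)/(3*s^2 - 9*s - 12)
Step 3 - reduce the feedback loop with forward (F1*F2) and return (F3*F4); result (3*s^4 - 6*s^3 - 27*s^2 + 6*s + 24)/(3*s^5 - 33*s^4 + 113*s^3 - 93*s^2 - 144*s + 100)
Step 4 - series reduction of F5, F6; result 1/(2*s - 1)
Step 5 - add [(F1*F2)/(1+(F1*F2)*(F3*F4))], (F5*F6) (parallel); result (9*s^5 - 48*s^4 + 65*s^3 - 54*s^2 - 102*s + 76)/(6*s^6 - 69*s^5 + 259*s^4 - 299*s^3 - 195*s^2 + 344*s - 100)
That last expression is T(s); at s = 0 only the constant terms survive, so T(0) = 76/(-100) = -19/25.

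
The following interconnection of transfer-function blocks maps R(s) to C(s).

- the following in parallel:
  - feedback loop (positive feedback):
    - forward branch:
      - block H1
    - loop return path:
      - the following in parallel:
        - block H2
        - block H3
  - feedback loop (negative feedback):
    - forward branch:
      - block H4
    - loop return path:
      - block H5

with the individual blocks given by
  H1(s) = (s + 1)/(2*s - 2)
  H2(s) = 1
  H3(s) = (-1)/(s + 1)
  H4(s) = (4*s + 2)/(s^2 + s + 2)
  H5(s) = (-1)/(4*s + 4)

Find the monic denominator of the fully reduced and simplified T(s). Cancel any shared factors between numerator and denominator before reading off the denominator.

Reducing step by step:

Step 1 - sum the parallel branches H2, H3 gives s/(s + 1)
Step 2 - feedback reduction of H1, (H2+H3) gives (s + 1)/(s - 2)
Step 3 - feedback reduction of H4, H5 gives (8*s^2 + 12*s + 4)/(2*s^3 + 4*s^2 + 4*s + 3)
Step 4 - reduce the parallel group [H1/(1-H1*(H2+H3))], [H4/(1+H4*H5)] gives (2*s^4 + 14*s^3 + 4*s^2 - 13*s - 5)/(2*s^4 - 4*s^2 - 5*s - 6)
Step 4 gives the fully reduced T(s), with no common factor left to cancel. The denominator's leading coefficient is 2, so divide each of its coefficients by 2 to get the monic form.

Answer: s^4 - 2*s^2 - 5*s/2 - 3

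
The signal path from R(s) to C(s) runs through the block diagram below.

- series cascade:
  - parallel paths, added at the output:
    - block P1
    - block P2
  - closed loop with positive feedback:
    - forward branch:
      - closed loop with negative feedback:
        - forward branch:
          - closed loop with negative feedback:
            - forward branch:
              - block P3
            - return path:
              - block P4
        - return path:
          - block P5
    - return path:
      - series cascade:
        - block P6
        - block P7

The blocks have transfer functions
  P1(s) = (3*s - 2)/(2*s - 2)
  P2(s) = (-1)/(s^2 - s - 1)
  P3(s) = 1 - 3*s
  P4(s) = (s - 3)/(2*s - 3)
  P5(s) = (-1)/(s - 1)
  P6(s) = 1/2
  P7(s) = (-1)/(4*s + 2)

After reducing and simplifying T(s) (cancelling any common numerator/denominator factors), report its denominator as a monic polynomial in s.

Step 1. parallel reduction of P1, P2 -> (3*s^3 - 5*s^2 - 3*s + 4)/(2*s^3 - 4*s^2 + 2)
Step 2. collapse the loop (P3 forward, P4 return) -> (6*s^2 - 11*s + 3)/(3*s^2 - 12*s + 6)
Step 3. feedback reduction of [P3/(1+P3*P4)], P5 -> (6*s^3 - 17*s^2 + 14*s - 3)/(3*s^3 - 21*s^2 + 29*s - 9)
Step 4. series reduction of P6, P7 -> (-1)/(8*s + 4)
Step 5. close the feedback loop around [[P3/(1+P3*P4)]/(1+[P3/(1+P3*P4)]*P5)], (P6*P7) -> (48*s^4 - 112*s^3 + 44*s^2 + 32*s - 12)/(24*s^4 - 150*s^3 + 131*s^2 + 58*s - 39)
Step 6. reduce the series chain (P1+P2), [[[P3/(1+P3*P4)]/(1+[P3/(1+P3*P4)]*P5)]/(1-[[P3/(1+P3*P4)]/(1+[P3/(1+P3*P4)]*P5)]*(P6*P7))] -> (72*s^6 - 216*s^5 + 58*s^4 + 260*s^3 - 128*s^2 - 58*s + 24)/(24*s^6 - 174*s^5 + 257*s^4 + 77*s^3 - 228*s^2 - 19*s + 39)
No further cancellation is possible in the step-6 result, so that is T(s). Its denominator becomes monic after dividing by the leading coefficient 24.

Therefore the answer is s^6 - 29*s^5/4 + 257*s^4/24 + 77*s^3/24 - 19*s^2/2 - 19*s/24 + 13/8.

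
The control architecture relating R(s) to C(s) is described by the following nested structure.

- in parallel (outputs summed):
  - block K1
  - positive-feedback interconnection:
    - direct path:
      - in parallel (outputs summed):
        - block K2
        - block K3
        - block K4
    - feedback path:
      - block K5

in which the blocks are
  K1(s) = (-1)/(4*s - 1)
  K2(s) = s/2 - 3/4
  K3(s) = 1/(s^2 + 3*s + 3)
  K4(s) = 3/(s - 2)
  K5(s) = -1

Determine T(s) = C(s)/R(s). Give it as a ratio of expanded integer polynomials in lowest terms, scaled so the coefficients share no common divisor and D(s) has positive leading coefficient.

Step 1: sum the parallel branches K2, K3, K4 = (2*s^4 - s^3 + 3*s^2 + 37*s + 46)/(4*s^3 + 4*s^2 - 12*s - 24)
Step 2: reduce the feedback loop with forward (K2+K3+K4) and return K5 = (2*s^4 - s^3 + 3*s^2 + 37*s + 46)/(2*s^4 + 3*s^3 + 7*s^2 + 25*s + 22)
Step 3: parallel reduction of K1, [(K2+K3+K4)/(1-(K2+K3+K4)*K5)]: this yields T(s), and no further normalization is needed

Therefore the answer is (8*s^5 - 8*s^4 + 10*s^3 + 138*s^2 + 122*s - 68)/(8*s^5 + 10*s^4 + 25*s^3 + 93*s^2 + 63*s - 22).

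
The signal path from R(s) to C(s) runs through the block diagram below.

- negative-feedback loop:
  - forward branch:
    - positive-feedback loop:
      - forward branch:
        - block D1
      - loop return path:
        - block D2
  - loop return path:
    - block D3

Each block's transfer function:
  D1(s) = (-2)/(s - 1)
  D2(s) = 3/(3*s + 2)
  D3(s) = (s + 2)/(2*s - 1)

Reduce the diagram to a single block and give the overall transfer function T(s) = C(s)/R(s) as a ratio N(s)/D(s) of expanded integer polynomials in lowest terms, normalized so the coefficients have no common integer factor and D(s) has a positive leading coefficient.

The answer is (-12*s^2 - 2*s + 4)/(6*s^3 - 11*s^2 - 7*s - 12).

Reasoning:
Step 1. reduce the feedback loop with forward D1 and return D2: (-6*s - 4)/(3*s^2 - s + 4)
Step 2. close the feedback loop around [D1/(1-D1*D2)], D3; the result is T(s) itself (integer coefficients, no common factor, positive leading denominator coefficient)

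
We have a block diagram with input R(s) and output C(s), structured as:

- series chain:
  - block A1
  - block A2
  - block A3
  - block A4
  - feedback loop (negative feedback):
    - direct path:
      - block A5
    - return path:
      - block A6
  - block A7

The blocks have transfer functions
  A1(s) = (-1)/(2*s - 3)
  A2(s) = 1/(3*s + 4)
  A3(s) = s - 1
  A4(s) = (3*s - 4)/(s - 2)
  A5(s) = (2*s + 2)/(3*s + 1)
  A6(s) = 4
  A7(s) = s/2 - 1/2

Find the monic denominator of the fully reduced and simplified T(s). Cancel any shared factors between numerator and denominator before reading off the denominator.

Step 1 - collapse the loop (A5 forward, A6 return); result (2*s + 2)/(11*s + 9)
Step 2 - reduce the series chain A1, A2, A3, A4, [A5/(1+A5*A6)], A7; result (-3*s^4 + 7*s^3 - s^2 - 7*s + 4)/(66*s^4 - 89*s^3 - 227*s^2 + 174*s + 216)
T(s) is the step-2 result (common factors already cancelled). Leading coefficient of the denominator: 66. Divide through by 66 for the monic polynomial.

Answer: s^4 - 89*s^3/66 - 227*s^2/66 + 29*s/11 + 36/11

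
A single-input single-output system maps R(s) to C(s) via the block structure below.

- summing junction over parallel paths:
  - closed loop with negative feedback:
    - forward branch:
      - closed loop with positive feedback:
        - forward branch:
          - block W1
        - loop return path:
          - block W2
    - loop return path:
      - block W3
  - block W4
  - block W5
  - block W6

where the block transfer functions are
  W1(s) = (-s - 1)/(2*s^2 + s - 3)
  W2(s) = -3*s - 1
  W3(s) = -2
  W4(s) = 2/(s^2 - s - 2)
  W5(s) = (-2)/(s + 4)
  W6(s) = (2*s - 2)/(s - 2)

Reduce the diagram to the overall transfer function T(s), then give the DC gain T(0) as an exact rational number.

Step 1. reduce the feedback loop with forward W1 and return W2: (s + 1)/(s^2 + 3*s + 4)
Step 2. feedback reduction of [W1/(1-W1*W2)], W3: (s + 1)/(s^2 + s + 2)
Step 3. parallel reduction of [[W1/(1-W1*W2)]/(1+[W1/(1-W1*W2)]*W3)], W4, W5, W6: (2*s^5 + 9*s^4 + 16*s^3 + 15*s^2 - 6*s)/(s^5 + 4*s^4 - s^3 - 8*s^2 - 20*s - 16)
DC gain: substitute s = 0 into T(s) from step 3: T(0) = 0/(-16) = 0.

Answer: 0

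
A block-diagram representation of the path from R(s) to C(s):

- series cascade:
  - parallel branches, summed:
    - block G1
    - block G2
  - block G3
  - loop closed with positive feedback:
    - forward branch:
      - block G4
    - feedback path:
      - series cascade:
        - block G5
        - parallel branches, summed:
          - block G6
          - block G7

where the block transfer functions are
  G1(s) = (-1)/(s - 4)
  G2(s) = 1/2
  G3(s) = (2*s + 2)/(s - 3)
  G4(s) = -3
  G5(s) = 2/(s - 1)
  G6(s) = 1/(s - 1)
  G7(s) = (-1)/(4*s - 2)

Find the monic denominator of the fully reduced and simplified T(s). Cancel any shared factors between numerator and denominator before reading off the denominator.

Answer: s^5 - 19*s^4/2 + 36*s^3 - 155*s^2/2 + 92*s - 24

Working:
Step 1. reduce the parallel group G1, G2; result (s - 6)/(2*s - 8)
Step 2. combine G6, G7 in parallel; result (3*s - 1)/(4*s^2 - 6*s + 2)
Step 3. combine G5, (G6+G7) in series; result (3*s - 1)/(2*s^3 - 5*s^2 + 4*s - 1)
Step 4. reduce the feedback loop with forward G4 and return (G5*(G6+G7)); result (-6*s^3 + 15*s^2 - 12*s + 3)/(2*s^3 - 5*s^2 + 13*s - 4)
Step 5. cascade (G1+G2), G3, [G4/(1-G4*(G5*(G6+G7)))]; result (-6*s^5 + 45*s^4 - 51*s^3 - 27*s^2 + 57*s - 18)/(2*s^5 - 19*s^4 + 72*s^3 - 155*s^2 + 184*s - 48)
Step 5 gives the fully reduced T(s), with no common factor left to cancel. The denominator's leading coefficient is 2, so divide each of its coefficients by 2 to get the monic form.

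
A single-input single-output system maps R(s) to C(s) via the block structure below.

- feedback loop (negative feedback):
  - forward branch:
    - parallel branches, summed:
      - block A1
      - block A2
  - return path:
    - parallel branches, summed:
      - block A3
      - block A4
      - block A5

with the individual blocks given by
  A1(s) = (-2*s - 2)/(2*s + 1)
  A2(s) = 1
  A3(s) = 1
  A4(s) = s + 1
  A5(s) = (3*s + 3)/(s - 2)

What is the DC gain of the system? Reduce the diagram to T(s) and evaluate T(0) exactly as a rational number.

Step 1 - parallel reduction of A1, A2 = (-1)/(2*s + 1)
Step 2 - add A3, A4, A5 (parallel) = (s^2 + 3*s - 1)/(s - 2)
Step 3 - close the feedback loop around (A1+A2), (A3+A4+A5) = (2 - s)/(s^2 - 6*s - 1)
The step-3 result is T(s). Setting s = 0: T(0) = 2/(-1) = -2.

Answer: -2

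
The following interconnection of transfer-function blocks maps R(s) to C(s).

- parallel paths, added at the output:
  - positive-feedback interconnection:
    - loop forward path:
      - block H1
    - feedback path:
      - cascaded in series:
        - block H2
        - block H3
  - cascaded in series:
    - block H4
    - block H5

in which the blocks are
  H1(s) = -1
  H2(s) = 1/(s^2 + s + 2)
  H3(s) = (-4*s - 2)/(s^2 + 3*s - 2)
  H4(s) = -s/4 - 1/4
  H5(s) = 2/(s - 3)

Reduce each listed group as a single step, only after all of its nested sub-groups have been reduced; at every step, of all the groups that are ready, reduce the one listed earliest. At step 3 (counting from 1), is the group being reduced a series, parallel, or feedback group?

1. combine H2, H3 in series
2. collapse the loop (H1 forward, (H2*H3) return)
3. multiply H4, H5 (series)
4. reduce the parallel group [H1/(1-H1*(H2*H3))], (H4*H5)
Step 3 collapses a series group.

Therefore the answer is series.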